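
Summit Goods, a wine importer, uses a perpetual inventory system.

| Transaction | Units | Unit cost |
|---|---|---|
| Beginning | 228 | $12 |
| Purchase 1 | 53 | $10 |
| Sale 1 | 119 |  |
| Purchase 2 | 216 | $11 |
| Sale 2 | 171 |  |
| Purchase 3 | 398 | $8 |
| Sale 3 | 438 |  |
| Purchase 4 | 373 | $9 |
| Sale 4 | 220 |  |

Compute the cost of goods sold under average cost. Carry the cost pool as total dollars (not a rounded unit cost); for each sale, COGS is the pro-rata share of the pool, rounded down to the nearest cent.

COGS = $9,291.34

After Beginning: 228 on hand, pool $2,736.00 (≈ $12.0000 each)
After Purchase 1: 281 on hand, pool $3,266.00 (≈ $11.6228 each)
Sale 1, sell 119: 119/281 × $3,266.00 → $1,383.11
After Purchase 2: 378 on hand, pool $4,258.89 (≈ $11.2669 each)
Sale 2, sell 171: 171/378 × $4,258.89 → $1,926.64
After Purchase 3: 605 on hand, pool $5,516.25 (≈ $9.1178 each)
Sale 3, sell 438: 438/605 × $5,516.25 → $3,993.58
After Purchase 4: 540 on hand, pool $4,879.67 (≈ $9.0364 each)
Sale 4, sell 220: 220/540 × $4,879.67 → $1,988.01
Total COGS = $1,383.11 + $1,926.64 + $3,993.58 + $1,988.01 = $9,291.34
Ending inventory (cost pool remaining) = $2,891.66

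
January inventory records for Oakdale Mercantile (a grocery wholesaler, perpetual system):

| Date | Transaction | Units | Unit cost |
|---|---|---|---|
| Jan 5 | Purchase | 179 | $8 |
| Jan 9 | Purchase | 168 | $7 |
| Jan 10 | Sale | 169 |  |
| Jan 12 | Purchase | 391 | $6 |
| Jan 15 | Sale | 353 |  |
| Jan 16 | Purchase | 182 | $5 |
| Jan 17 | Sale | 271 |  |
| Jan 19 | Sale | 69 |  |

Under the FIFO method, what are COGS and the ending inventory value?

Jan 10, 169 sold [FIFO — oldest first]: 169 @ $8 = $1,352
Jan 15, 353 sold [FIFO — oldest first]: 10 @ $8 + 168 @ $7 + 175 @ $6 = $2,306
Jan 17, 271 sold [FIFO — oldest first]: 216 @ $6 + 55 @ $5 = $1,571
Jan 19, 69 sold [FIFO — oldest first]: 69 @ $5 = $345
Total COGS = $1,352 + $2,306 + $1,571 + $345 = $5,574
Ending inventory: 58 @ $5 = $290

COGS = $5,574; ending inventory = $290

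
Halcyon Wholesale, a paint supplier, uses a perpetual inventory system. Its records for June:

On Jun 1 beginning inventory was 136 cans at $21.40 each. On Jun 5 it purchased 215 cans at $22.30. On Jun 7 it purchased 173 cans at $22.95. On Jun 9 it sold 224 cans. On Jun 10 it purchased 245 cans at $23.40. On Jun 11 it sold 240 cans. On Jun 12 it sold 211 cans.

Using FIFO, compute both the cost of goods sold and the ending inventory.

Jun 9, 224 sold [FIFO — oldest first]: 136 @ $21.40 + 88 @ $22.30 = $4,872.80
Jun 11, 240 sold [FIFO — oldest first]: 127 @ $22.30 + 113 @ $22.95 = $5,425.45
Jun 12, 211 sold [FIFO — oldest first]: 60 @ $22.95 + 151 @ $23.40 = $4,910.40
Total COGS = $4,872.80 + $5,425.45 + $4,910.40 = $15,208.65
Ending inventory: 94 @ $23.40 = $2,199.60

COGS = $15,208.65; ending inventory = $2,199.60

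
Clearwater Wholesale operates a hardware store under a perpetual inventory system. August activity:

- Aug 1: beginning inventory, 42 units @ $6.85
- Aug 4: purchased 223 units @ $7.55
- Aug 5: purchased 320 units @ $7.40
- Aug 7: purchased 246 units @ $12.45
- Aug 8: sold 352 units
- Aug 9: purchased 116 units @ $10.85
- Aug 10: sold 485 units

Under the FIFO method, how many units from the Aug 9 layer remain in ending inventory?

110

Aug 8, 352 sold [FIFO — oldest first]: 42 @ $6.85 + 223 @ $7.55 + 87 @ $7.40 = $2,615.15
Aug 10, 485 sold [FIFO — oldest first]: 233 @ $7.40 + 246 @ $12.45 + 6 @ $10.85 = $4,852.00
Total COGS = $2,615.15 + $4,852.00 = $7,467.15
Ending inventory: 110 @ $10.85 = $1,193.50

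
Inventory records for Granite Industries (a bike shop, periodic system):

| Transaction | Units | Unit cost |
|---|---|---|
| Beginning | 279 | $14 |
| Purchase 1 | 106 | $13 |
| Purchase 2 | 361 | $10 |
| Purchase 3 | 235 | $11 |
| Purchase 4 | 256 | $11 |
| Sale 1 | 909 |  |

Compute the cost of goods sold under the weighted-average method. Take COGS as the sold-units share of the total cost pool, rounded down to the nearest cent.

Sale 1, sell 909: 909/1237 × $14,295.00 → $10,504.57
Ending inventory (cost pool remaining) = $3,790.43

COGS = $10,504.57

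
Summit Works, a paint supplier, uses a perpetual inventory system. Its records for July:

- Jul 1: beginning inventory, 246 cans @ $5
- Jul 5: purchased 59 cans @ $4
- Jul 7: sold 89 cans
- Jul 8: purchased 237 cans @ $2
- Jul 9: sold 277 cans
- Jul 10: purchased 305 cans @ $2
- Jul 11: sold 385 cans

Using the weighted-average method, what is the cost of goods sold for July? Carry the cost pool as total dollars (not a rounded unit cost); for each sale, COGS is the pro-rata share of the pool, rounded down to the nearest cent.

After Jul 1: 246 on hand, pool $1,230.00 (≈ $5.0000 each)
After Jul 5: 305 on hand, pool $1,466.00 (≈ $4.8066 each)
Jul 7, sell 89: 89/305 × $1,466.00 → $427.78
After Jul 8: 453 on hand, pool $1,512.22 (≈ $3.3382 each)
Jul 9, sell 277: 277/453 × $1,512.22 → $924.69
After Jul 10: 481 on hand, pool $1,197.53 (≈ $2.4897 each)
Jul 11, sell 385: 385/481 × $1,197.53 → $958.52
Total COGS = $427.78 + $924.69 + $958.52 = $2,310.99
Ending inventory (cost pool remaining) = $239.01

COGS = $2,310.99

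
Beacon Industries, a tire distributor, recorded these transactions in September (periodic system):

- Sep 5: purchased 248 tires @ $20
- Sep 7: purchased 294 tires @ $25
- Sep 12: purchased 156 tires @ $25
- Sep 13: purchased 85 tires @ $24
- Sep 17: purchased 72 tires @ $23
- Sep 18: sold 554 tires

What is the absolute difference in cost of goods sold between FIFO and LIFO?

FIFO COGS: 248 @ $20 + 294 @ $25 + 12 @ $25 = $12,610
LIFO COGS: 72 @ $23 + 85 @ $24 + 156 @ $25 + 241 @ $25 = $13,621
Difference = |$12,610 − $13,621| = $1,011

$1,011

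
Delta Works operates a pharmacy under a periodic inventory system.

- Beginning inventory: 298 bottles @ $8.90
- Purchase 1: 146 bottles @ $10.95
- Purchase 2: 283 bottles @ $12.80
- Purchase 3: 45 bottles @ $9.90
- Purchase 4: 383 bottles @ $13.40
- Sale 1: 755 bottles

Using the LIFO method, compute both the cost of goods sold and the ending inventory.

COGS = $9,681.90; ending inventory = $3,769.10

Sale 1 (755) [LIFO — newest first]: 383 @ $13.40 + 45 @ $9.90 + 283 @ $12.80 + 44 @ $10.95 = $9,681.90
Ending inventory: 298 @ $8.90 + 102 @ $10.95 = $3,769.10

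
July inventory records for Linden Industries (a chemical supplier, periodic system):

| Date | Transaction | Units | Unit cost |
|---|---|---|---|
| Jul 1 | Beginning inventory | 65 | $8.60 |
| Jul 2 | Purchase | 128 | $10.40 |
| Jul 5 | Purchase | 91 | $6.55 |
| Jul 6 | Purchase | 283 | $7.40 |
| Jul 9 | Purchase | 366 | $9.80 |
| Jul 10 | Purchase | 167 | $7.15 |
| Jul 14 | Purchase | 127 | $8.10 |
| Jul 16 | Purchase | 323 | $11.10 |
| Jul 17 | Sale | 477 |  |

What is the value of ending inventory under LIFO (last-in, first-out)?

Jul 17, 477 sold [LIFO — newest first]: 323 @ $11.10 + 127 @ $8.10 + 27 @ $7.15 = $4,807.05
Ending inventory: 65 @ $8.60 + 128 @ $10.40 + 91 @ $6.55 + 283 @ $7.40 + 366 @ $9.80 + 140 @ $7.15 = $9,168.25

Ending inventory = $9,168.25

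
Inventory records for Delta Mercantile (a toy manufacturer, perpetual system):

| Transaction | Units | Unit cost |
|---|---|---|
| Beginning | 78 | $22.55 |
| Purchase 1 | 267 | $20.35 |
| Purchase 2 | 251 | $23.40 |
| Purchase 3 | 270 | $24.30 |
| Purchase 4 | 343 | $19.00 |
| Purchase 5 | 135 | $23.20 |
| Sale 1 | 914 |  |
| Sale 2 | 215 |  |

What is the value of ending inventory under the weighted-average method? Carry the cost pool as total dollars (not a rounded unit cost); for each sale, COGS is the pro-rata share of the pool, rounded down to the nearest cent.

Ending inventory = $4,683.25

After Beginning: 78 on hand, pool $1,758.90 (≈ $22.5500 each)
After Purchase 1: 345 on hand, pool $7,192.35 (≈ $20.8474 each)
After Purchase 2: 596 on hand, pool $13,065.75 (≈ $21.9224 each)
After Purchase 3: 866 on hand, pool $19,626.75 (≈ $22.6637 each)
After Purchase 4: 1209 on hand, pool $26,143.75 (≈ $21.6243 each)
After Purchase 5: 1344 on hand, pool $29,275.75 (≈ $21.7826 each)
Sale 1, sell 914: 914/1344 × $29,275.75 → $19,909.25
Sale 2, sell 215: 215/430 × $9,366.50 → $4,683.25
Total COGS = $19,909.25 + $4,683.25 = $24,592.50
Ending inventory (cost pool remaining) = $4,683.25
Check: goods available $29,275.75 = COGS $24,592.50 + ending $4,683.25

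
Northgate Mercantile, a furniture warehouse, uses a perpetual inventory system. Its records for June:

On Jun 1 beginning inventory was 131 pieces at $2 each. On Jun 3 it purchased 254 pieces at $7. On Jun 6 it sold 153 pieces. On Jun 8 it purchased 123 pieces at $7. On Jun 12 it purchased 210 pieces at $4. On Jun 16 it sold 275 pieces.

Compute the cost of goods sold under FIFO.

COGS = $2,341

Jun 6, 153 sold [FIFO — oldest first]: 131 @ $2 + 22 @ $7 = $416
Jun 16, 275 sold [FIFO — oldest first]: 232 @ $7 + 43 @ $7 = $1,925
Total COGS = $416 + $1,925 = $2,341
Ending inventory: 80 @ $7 + 210 @ $4 = $1,400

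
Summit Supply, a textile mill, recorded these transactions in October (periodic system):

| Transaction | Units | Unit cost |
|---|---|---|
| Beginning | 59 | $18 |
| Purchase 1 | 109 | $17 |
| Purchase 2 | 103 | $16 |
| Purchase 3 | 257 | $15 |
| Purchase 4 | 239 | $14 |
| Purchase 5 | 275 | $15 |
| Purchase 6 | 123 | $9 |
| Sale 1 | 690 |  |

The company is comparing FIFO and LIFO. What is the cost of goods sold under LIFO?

FIFO COGS: 59 @ $18 + 109 @ $17 + 103 @ $16 + 257 @ $15 + 162 @ $14 = $10,686
LIFO COGS: 123 @ $9 + 275 @ $15 + 239 @ $14 + 53 @ $15 = $9,373

COGS = $9,373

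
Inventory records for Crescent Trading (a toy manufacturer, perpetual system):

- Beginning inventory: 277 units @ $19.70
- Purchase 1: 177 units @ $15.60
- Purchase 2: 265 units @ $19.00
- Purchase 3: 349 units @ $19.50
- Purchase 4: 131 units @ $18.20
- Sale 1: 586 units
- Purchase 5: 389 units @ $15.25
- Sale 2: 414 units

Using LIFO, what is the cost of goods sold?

COGS = $17,610.95

Sale 1 (586) [LIFO — newest first]: 131 @ $18.20 + 349 @ $19.50 + 106 @ $19.00 = $11,203.70
Sale 2 (414) [LIFO — newest first]: 389 @ $15.25 + 25 @ $19.00 = $6,407.25
Total COGS = $11,203.70 + $6,407.25 = $17,610.95
Ending inventory: 277 @ $19.70 + 177 @ $15.60 + 134 @ $19.00 = $10,764.10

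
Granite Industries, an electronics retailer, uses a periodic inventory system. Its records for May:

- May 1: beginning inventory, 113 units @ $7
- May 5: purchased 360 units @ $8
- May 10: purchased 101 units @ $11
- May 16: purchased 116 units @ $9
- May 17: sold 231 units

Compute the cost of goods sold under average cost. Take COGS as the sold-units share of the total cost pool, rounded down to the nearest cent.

COGS = $1,950.44

May 17, sell 231: 231/690 × $5,826.00 → $1,950.44
Ending inventory (cost pool remaining) = $3,875.56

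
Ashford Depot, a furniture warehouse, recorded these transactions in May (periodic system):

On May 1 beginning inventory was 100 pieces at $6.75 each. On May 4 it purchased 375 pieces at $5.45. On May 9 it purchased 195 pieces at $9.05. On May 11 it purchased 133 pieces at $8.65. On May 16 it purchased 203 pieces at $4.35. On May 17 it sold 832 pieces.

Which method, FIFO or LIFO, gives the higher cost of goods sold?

FIFO COGS: 100 @ $6.75 + 375 @ $5.45 + 195 @ $9.05 + 133 @ $8.65 + 29 @ $4.35 = $5,760.10
LIFO COGS: 203 @ $4.35 + 133 @ $8.65 + 195 @ $9.05 + 301 @ $5.45 = $5,438.70

FIFO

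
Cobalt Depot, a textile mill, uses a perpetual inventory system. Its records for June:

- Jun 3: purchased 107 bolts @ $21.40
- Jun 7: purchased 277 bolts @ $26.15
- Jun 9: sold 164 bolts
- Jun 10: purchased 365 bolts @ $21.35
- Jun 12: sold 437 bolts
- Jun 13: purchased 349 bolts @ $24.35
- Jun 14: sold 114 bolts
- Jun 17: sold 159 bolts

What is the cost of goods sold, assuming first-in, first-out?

COGS = $20,369.85

Jun 9, 164 sold [FIFO — oldest first]: 107 @ $21.40 + 57 @ $26.15 = $3,780.35
Jun 12, 437 sold [FIFO — oldest first]: 220 @ $26.15 + 217 @ $21.35 = $10,385.95
Jun 14, 114 sold [FIFO — oldest first]: 114 @ $21.35 = $2,433.90
Jun 17, 159 sold [FIFO — oldest first]: 34 @ $21.35 + 125 @ $24.35 = $3,769.65
Total COGS = $3,780.35 + $10,385.95 + $2,433.90 + $3,769.65 = $20,369.85
Ending inventory: 224 @ $24.35 = $5,454.40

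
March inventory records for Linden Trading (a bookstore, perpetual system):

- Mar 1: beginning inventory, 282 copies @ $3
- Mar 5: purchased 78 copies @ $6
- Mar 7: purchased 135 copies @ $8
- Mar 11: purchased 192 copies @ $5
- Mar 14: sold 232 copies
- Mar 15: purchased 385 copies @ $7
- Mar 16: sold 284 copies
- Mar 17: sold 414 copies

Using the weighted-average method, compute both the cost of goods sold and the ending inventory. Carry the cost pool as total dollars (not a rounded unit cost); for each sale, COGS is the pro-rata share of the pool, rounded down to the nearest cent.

COGS = $5,217.89; ending inventory = $831.11

After Mar 1: 282 on hand, pool $846.00 (≈ $3.0000 each)
After Mar 5: 360 on hand, pool $1,314.00 (≈ $3.6500 each)
After Mar 7: 495 on hand, pool $2,394.00 (≈ $4.8364 each)
After Mar 11: 687 on hand, pool $3,354.00 (≈ $4.8821 each)
Mar 14, sell 232: 232/687 × $3,354.00 → $1,132.64
After Mar 15: 840 on hand, pool $4,916.36 (≈ $5.8528 each)
Mar 16, sell 284: 284/840 × $4,916.36 → $1,662.19
Mar 17, sell 414: 414/556 × $3,254.17 → $2,423.06
Total COGS = $1,132.64 + $1,662.19 + $2,423.06 = $5,217.89
Ending inventory (cost pool remaining) = $831.11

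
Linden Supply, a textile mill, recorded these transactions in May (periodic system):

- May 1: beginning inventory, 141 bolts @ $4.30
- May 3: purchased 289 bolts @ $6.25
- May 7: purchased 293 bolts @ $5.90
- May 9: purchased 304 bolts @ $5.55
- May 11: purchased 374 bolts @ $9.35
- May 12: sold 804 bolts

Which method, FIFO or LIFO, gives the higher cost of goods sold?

LIFO

FIFO COGS: 141 @ $4.30 + 289 @ $6.25 + 293 @ $5.90 + 81 @ $5.55 = $4,590.80
LIFO COGS: 374 @ $9.35 + 304 @ $5.55 + 126 @ $5.90 = $5,927.50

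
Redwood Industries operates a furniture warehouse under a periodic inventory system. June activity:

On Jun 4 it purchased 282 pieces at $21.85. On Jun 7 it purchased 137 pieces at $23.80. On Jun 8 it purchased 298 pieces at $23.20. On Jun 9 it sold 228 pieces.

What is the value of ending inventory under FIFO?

Jun 9, 228 sold [FIFO — oldest first]: 228 @ $21.85 = $4,981.80
Ending inventory: 54 @ $21.85 + 137 @ $23.80 + 298 @ $23.20 = $11,354.10

Ending inventory = $11,354.10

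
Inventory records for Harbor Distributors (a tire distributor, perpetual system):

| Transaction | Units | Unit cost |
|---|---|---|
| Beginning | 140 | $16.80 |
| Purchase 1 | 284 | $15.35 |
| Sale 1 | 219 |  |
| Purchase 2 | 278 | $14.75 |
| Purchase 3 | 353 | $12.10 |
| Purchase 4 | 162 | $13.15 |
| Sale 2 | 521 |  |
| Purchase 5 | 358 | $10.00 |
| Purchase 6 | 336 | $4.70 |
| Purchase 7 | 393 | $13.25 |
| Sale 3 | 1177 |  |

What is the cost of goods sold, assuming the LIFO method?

COGS = $21,545.70

Sale 1 (219) [LIFO — newest first]: 219 @ $15.35 = $3,361.65
Sale 2 (521) [LIFO — newest first]: 162 @ $13.15 + 353 @ $12.10 + 6 @ $14.75 = $6,490.10
Sale 3 (1177) [LIFO — newest first]: 393 @ $13.25 + 336 @ $4.70 + 358 @ $10.00 + 90 @ $14.75 = $11,693.95
Total COGS = $3,361.65 + $6,490.10 + $11,693.95 = $21,545.70
Ending inventory: 140 @ $16.80 + 65 @ $15.35 + 182 @ $14.75 = $6,034.25
Check: goods available $27,579.95 = COGS $21,545.70 + ending $6,034.25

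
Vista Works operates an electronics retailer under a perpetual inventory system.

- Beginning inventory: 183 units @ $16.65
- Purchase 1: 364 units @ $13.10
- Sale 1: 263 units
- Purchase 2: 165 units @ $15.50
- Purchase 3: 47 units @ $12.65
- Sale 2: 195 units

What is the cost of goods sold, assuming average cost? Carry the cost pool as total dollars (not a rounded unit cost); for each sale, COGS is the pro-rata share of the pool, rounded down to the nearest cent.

COGS = $6,592.12

After Beginning: 183 on hand, pool $3,046.95 (≈ $16.6500 each)
After Purchase 1: 547 on hand, pool $7,815.35 (≈ $14.2877 each)
Sale 1, sell 263: 263/547 × $7,815.35 → $3,757.65
After Purchase 2: 449 on hand, pool $6,615.20 (≈ $14.7332 each)
After Purchase 3: 496 on hand, pool $7,209.75 (≈ $14.5358 each)
Sale 2, sell 195: 195/496 × $7,209.75 → $2,834.47
Total COGS = $3,757.65 + $2,834.47 = $6,592.12
Ending inventory (cost pool remaining) = $4,375.28
Check: goods available $10,967.40 = COGS $6,592.12 + ending $4,375.28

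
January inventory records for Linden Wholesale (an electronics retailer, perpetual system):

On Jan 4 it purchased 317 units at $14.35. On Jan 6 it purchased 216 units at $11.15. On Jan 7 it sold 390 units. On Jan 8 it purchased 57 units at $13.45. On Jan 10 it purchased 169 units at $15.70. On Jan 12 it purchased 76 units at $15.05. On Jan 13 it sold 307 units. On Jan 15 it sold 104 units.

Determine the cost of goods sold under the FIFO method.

COGS = $11,009.40

Jan 7, 390 sold [FIFO — oldest first]: 317 @ $14.35 + 73 @ $11.15 = $5,362.90
Jan 13, 307 sold [FIFO — oldest first]: 143 @ $11.15 + 57 @ $13.45 + 107 @ $15.70 = $4,041.00
Jan 15, 104 sold [FIFO — oldest first]: 62 @ $15.70 + 42 @ $15.05 = $1,605.50
Total COGS = $5,362.90 + $4,041.00 + $1,605.50 = $11,009.40
Ending inventory: 34 @ $15.05 = $511.70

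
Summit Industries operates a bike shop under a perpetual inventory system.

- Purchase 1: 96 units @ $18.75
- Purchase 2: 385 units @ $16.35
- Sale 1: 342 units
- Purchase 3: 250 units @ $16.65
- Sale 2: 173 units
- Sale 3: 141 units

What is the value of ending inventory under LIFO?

Ending inventory = $1,406.25

Sale 1 (342) [LIFO — newest first]: 342 @ $16.35 = $5,591.70
Sale 2 (173) [LIFO — newest first]: 173 @ $16.65 = $2,880.45
Sale 3 (141) [LIFO — newest first]: 77 @ $16.65 + 43 @ $16.35 + 21 @ $18.75 = $2,378.85
Total COGS = $5,591.70 + $2,880.45 + $2,378.85 = $10,851.00
Ending inventory: 75 @ $18.75 = $1,406.25
Check: goods available $12,257.25 = COGS $10,851.00 + ending $1,406.25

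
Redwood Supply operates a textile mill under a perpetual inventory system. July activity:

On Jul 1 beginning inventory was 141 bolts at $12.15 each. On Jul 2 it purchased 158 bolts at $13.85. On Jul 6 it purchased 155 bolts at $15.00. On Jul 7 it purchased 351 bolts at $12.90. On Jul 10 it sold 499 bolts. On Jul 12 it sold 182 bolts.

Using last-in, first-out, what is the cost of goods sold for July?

COGS = $9,247.75

Jul 10, 499 sold [LIFO — newest first]: 351 @ $12.90 + 148 @ $15.00 = $6,747.90
Jul 12, 182 sold [LIFO — newest first]: 7 @ $15.00 + 158 @ $13.85 + 17 @ $12.15 = $2,499.85
Total COGS = $6,747.90 + $2,499.85 = $9,247.75
Ending inventory: 124 @ $12.15 = $1,506.60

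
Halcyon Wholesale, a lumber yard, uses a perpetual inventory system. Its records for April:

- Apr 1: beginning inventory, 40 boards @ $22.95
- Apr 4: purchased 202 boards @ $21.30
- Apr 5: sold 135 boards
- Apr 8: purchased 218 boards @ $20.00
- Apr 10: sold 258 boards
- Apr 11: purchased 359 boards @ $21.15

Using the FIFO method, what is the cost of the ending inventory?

Ending inventory = $8,932.85

Apr 5, 135 sold [FIFO — oldest first]: 40 @ $22.95 + 95 @ $21.30 = $2,941.50
Apr 10, 258 sold [FIFO — oldest first]: 107 @ $21.30 + 151 @ $20.00 = $5,299.10
Total COGS = $2,941.50 + $5,299.10 = $8,240.60
Ending inventory: 67 @ $20.00 + 359 @ $21.15 = $8,932.85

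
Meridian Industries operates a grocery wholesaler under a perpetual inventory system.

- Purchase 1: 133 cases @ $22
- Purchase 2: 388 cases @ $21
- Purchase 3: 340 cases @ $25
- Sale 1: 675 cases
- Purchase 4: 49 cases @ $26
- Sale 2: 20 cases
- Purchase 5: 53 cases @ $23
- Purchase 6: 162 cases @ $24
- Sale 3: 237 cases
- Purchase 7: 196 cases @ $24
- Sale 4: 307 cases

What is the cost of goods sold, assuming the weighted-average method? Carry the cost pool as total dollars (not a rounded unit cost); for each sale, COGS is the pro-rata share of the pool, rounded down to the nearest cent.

COGS = $28,707.91

After Purchase 1: 133 on hand, pool $2,926.00 (≈ $22.0000 each)
After Purchase 2: 521 on hand, pool $11,074.00 (≈ $21.2553 each)
After Purchase 3: 861 on hand, pool $19,574.00 (≈ $22.7340 each)
Sale 1, sell 675: 675/861 × $19,574.00 → $15,345.47
After Purchase 4: 235 on hand, pool $5,502.53 (≈ $23.4150 each)
Sale 2, sell 20: 20/235 × $5,502.53 → $468.30
After Purchase 5: 268 on hand, pool $6,253.23 (≈ $23.3329 each)
After Purchase 6: 430 on hand, pool $10,141.23 (≈ $23.5843 each)
Sale 3, sell 237: 237/430 × $10,141.23 → $5,589.46
After Purchase 7: 389 on hand, pool $9,255.77 (≈ $23.7938 each)
Sale 4, sell 307: 307/389 × $9,255.77 → $7,304.68
Total COGS = $15,345.47 + $468.30 + $5,589.46 + $7,304.68 = $28,707.91
Ending inventory (cost pool remaining) = $1,951.09
Check: goods available $30,659.00 = COGS $28,707.91 + ending $1,951.09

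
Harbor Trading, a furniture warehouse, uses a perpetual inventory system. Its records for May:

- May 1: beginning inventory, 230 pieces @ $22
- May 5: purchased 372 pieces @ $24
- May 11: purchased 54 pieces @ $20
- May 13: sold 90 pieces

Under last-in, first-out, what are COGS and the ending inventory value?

COGS = $1,944; ending inventory = $13,124

May 13, 90 sold [LIFO — newest first]: 54 @ $20 + 36 @ $24 = $1,944
Ending inventory: 230 @ $22 + 336 @ $24 = $13,124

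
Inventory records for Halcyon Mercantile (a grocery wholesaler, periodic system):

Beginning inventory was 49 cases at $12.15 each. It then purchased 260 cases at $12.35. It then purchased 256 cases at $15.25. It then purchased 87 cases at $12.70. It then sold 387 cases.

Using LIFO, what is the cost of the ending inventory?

Ending inventory = $3,262.95

Sale 1 (387) [LIFO — newest first]: 87 @ $12.70 + 256 @ $15.25 + 44 @ $12.35 = $5,552.30
Ending inventory: 49 @ $12.15 + 216 @ $12.35 = $3,262.95
Check: goods available $8,815.25 = COGS $5,552.30 + ending $3,262.95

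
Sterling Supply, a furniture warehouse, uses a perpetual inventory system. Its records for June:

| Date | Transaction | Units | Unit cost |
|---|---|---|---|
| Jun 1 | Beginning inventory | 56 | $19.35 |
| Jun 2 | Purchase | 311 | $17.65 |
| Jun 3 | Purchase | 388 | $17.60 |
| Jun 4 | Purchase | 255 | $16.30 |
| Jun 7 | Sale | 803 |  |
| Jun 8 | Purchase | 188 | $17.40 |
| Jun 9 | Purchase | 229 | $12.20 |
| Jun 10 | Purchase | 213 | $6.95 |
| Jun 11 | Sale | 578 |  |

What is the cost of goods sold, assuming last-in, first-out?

Jun 7, 803 sold [LIFO — newest first]: 255 @ $16.30 + 388 @ $17.60 + 160 @ $17.65 = $13,809.30
Jun 11, 578 sold [LIFO — newest first]: 213 @ $6.95 + 229 @ $12.20 + 136 @ $17.40 = $6,640.55
Total COGS = $13,809.30 + $6,640.55 = $20,449.85
Ending inventory: 56 @ $19.35 + 151 @ $17.65 + 52 @ $17.40 = $4,653.55
Check: goods available $25,103.40 = COGS $20,449.85 + ending $4,653.55

COGS = $20,449.85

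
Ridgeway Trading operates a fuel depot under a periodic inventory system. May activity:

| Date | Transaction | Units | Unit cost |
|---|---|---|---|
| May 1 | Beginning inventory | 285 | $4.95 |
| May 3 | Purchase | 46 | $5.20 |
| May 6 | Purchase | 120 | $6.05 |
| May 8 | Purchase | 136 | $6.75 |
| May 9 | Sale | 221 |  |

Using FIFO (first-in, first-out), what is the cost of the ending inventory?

Ending inventory = $2,200.00

May 9, 221 sold [FIFO — oldest first]: 221 @ $4.95 = $1,093.95
Ending inventory: 64 @ $4.95 + 46 @ $5.20 + 120 @ $6.05 + 136 @ $6.75 = $2,200.00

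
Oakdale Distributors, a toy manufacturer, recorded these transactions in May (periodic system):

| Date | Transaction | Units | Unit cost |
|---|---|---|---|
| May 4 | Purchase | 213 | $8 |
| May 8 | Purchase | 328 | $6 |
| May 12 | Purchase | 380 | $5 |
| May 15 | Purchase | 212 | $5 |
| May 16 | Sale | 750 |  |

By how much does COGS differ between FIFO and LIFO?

FIFO COGS: 213 @ $8 + 328 @ $6 + 209 @ $5 = $4,717
LIFO COGS: 212 @ $5 + 380 @ $5 + 158 @ $6 = $3,908
Difference = |$4,717 − $3,908| = $809

$809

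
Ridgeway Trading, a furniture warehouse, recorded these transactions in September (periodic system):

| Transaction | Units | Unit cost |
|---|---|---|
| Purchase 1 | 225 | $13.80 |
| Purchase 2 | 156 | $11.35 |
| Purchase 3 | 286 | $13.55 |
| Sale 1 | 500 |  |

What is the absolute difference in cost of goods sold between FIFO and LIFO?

FIFO COGS: 225 @ $13.80 + 156 @ $11.35 + 119 @ $13.55 = $6,488.05
LIFO COGS: 286 @ $13.55 + 156 @ $11.35 + 58 @ $13.80 = $6,446.30
Difference = |$6,488.05 − $6,446.30| = $41.75

$41.75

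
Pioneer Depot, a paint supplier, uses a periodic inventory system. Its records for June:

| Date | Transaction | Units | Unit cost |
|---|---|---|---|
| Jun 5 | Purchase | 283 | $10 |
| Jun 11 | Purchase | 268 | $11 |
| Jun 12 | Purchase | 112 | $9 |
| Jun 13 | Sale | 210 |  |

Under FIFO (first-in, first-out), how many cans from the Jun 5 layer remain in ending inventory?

Jun 13, 210 sold [FIFO — oldest first]: 210 @ $10 = $2,100
Ending inventory: 73 @ $10 + 268 @ $11 + 112 @ $9 = $4,686
Check: goods available $6,786 = COGS $2,100 + ending $4,686

73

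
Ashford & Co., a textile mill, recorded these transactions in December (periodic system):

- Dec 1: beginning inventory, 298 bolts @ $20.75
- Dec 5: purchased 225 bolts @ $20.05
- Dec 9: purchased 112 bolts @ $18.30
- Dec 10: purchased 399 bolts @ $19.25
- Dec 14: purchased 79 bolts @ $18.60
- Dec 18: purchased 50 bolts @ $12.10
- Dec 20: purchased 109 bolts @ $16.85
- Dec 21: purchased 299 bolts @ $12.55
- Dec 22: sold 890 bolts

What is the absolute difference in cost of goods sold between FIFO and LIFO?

$3,194.35

FIFO COGS: 298 @ $20.75 + 225 @ $20.05 + 112 @ $18.30 + 255 @ $19.25 = $17,653.10
LIFO COGS: 299 @ $12.55 + 109 @ $16.85 + 50 @ $12.10 + 79 @ $18.60 + 353 @ $19.25 = $14,458.75
Difference = |$17,653.10 − $14,458.75| = $3,194.35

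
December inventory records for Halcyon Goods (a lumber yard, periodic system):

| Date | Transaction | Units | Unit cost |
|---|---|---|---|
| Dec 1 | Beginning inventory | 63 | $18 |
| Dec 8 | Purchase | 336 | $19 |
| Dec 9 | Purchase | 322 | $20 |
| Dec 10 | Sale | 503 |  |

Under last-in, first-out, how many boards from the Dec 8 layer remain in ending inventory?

155

Dec 10, 503 sold [LIFO — newest first]: 322 @ $20 + 181 @ $19 = $9,879
Ending inventory: 63 @ $18 + 155 @ $19 = $4,079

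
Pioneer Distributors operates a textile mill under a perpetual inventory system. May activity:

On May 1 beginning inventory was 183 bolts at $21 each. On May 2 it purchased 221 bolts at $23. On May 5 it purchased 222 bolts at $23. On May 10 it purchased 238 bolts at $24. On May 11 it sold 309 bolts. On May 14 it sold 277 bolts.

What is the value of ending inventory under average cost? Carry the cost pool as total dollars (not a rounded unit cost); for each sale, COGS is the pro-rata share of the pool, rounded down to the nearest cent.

After May 1: 183 on hand, pool $3,843.00 (≈ $21.0000 each)
After May 2: 404 on hand, pool $8,926.00 (≈ $22.0941 each)
After May 5: 626 on hand, pool $14,032.00 (≈ $22.4153 each)
After May 10: 864 on hand, pool $19,744.00 (≈ $22.8519 each)
May 11, sell 309: 309/864 × $19,744.00 → $7,061.22
May 14, sell 277: 277/555 × $12,682.78 → $6,329.96
Total COGS = $7,061.22 + $6,329.96 = $13,391.18
Ending inventory (cost pool remaining) = $6,352.82

Ending inventory = $6,352.82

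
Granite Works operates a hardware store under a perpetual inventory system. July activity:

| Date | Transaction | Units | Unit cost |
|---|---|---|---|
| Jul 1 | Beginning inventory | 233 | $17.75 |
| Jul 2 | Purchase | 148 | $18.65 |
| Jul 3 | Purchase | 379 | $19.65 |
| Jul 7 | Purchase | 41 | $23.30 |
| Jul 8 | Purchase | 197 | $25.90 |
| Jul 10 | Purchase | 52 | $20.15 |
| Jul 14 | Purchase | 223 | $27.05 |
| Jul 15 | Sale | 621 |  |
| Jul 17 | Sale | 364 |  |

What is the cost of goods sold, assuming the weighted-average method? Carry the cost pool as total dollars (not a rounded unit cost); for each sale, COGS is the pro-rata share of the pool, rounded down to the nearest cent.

COGS = $21,263.65

After Jul 1: 233 on hand, pool $4,135.75 (≈ $17.7500 each)
After Jul 2: 381 on hand, pool $6,895.95 (≈ $18.0996 each)
After Jul 3: 760 on hand, pool $14,343.30 (≈ $18.8728 each)
After Jul 7: 801 on hand, pool $15,298.60 (≈ $19.0994 each)
After Jul 8: 998 on hand, pool $20,400.90 (≈ $20.4418 each)
After Jul 10: 1050 on hand, pool $21,448.70 (≈ $20.4273 each)
After Jul 14: 1273 on hand, pool $27,480.85 (≈ $21.5875 each)
Jul 15, sell 621: 621/1273 × $27,480.85 → $13,405.81
Jul 17, sell 364: 364/652 × $14,075.04 → $7,857.84
Total COGS = $13,405.81 + $7,857.84 = $21,263.65
Ending inventory (cost pool remaining) = $6,217.20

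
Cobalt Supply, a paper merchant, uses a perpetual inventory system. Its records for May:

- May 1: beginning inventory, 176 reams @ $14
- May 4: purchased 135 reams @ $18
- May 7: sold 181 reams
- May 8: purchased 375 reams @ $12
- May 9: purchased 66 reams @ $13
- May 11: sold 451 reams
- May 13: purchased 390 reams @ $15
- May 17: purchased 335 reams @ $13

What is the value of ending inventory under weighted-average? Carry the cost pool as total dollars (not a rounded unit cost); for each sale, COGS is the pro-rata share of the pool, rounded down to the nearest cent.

Ending inventory = $11,760.96

After May 1: 176 on hand, pool $2,464.00 (≈ $14.0000 each)
After May 4: 311 on hand, pool $4,894.00 (≈ $15.7363 each)
May 7, sell 181: 181/311 × $4,894.00 → $2,848.27
After May 8: 505 on hand, pool $6,545.73 (≈ $12.9618 each)
After May 9: 571 on hand, pool $7,403.73 (≈ $12.9663 each)
May 11, sell 451: 451/571 × $7,403.73 → $5,847.77
After May 13: 510 on hand, pool $7,405.96 (≈ $14.5215 each)
After May 17: 845 on hand, pool $11,760.96 (≈ $13.9183 each)
Total COGS = $2,848.27 + $5,847.77 = $8,696.04
Ending inventory (cost pool remaining) = $11,760.96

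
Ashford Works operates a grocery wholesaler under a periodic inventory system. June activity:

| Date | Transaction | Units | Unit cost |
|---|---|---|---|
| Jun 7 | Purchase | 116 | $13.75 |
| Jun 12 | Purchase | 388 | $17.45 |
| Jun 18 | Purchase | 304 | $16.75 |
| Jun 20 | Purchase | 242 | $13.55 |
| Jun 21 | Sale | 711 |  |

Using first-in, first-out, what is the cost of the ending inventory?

Jun 21, 711 sold [FIFO — oldest first]: 116 @ $13.75 + 388 @ $17.45 + 207 @ $16.75 = $11,832.85
Ending inventory: 97 @ $16.75 + 242 @ $13.55 = $4,903.85
Check: goods available $16,736.70 = COGS $11,832.85 + ending $4,903.85

Ending inventory = $4,903.85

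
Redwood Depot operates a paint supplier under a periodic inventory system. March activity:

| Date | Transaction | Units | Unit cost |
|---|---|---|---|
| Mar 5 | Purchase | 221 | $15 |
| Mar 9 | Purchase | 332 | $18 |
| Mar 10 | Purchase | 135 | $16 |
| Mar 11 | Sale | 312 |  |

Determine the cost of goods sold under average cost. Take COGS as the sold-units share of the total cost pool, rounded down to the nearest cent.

Mar 11, sell 312: 312/688 × $11,451.00 → $5,192.89
Ending inventory (cost pool remaining) = $6,258.11
Check: goods available $11,451.00 = COGS $5,192.89 + ending $6,258.11

COGS = $5,192.89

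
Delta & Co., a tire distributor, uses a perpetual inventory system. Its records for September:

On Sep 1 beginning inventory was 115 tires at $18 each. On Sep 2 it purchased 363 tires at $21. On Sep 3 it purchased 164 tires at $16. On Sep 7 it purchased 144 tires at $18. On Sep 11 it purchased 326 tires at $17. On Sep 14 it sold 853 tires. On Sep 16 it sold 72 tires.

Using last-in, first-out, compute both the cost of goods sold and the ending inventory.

COGS = $16,869; ending inventory = $3,582

Sep 14, 853 sold [LIFO — newest first]: 326 @ $17 + 144 @ $18 + 164 @ $16 + 219 @ $21 = $15,357
Sep 16, 72 sold [LIFO — newest first]: 72 @ $21 = $1,512
Total COGS = $15,357 + $1,512 = $16,869
Ending inventory: 115 @ $18 + 72 @ $21 = $3,582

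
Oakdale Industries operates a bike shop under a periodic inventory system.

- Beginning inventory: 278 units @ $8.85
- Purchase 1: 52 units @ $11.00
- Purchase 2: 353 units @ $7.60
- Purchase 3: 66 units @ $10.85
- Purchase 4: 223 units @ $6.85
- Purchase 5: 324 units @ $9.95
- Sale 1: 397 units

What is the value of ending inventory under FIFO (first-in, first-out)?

Ending inventory = $7,641.05

Sale 1 (397) [FIFO — oldest first]: 278 @ $8.85 + 52 @ $11.00 + 67 @ $7.60 = $3,541.50
Ending inventory: 286 @ $7.60 + 66 @ $10.85 + 223 @ $6.85 + 324 @ $9.95 = $7,641.05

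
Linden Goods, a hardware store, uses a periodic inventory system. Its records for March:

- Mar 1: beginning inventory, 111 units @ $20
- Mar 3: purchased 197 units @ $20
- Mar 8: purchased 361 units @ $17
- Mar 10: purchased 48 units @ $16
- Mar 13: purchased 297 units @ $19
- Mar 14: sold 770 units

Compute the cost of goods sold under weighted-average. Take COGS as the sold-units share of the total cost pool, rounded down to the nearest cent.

COGS = $14,206.27

Mar 14, sell 770: 770/1014 × $18,708.00 → $14,206.27
Ending inventory (cost pool remaining) = $4,501.73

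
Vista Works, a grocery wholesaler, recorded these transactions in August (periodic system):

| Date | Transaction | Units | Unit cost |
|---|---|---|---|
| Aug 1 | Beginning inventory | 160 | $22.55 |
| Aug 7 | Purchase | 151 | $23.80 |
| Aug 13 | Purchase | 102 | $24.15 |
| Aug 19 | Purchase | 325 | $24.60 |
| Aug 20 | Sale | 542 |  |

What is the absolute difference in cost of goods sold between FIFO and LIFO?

$356.80

FIFO COGS: 160 @ $22.55 + 151 @ $23.80 + 102 @ $24.15 + 129 @ $24.60 = $12,838.50
LIFO COGS: 325 @ $24.60 + 102 @ $24.15 + 115 @ $23.80 = $13,195.30
Difference = |$12,838.50 − $13,195.30| = $356.80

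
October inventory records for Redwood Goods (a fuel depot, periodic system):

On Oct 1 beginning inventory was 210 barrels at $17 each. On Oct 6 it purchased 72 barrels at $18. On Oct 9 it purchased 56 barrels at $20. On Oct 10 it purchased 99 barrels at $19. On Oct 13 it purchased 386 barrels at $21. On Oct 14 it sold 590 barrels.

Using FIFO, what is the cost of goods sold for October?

COGS = $11,080

Oct 14, 590 sold [FIFO — oldest first]: 210 @ $17 + 72 @ $18 + 56 @ $20 + 99 @ $19 + 153 @ $21 = $11,080
Ending inventory: 233 @ $21 = $4,893
Check: goods available $15,973 = COGS $11,080 + ending $4,893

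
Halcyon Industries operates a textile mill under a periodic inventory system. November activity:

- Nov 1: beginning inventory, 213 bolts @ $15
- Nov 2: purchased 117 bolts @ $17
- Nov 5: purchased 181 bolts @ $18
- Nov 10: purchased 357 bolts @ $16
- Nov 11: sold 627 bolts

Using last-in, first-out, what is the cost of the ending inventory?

Nov 11, 627 sold [LIFO — newest first]: 357 @ $16 + 181 @ $18 + 89 @ $17 = $10,483
Ending inventory: 213 @ $15 + 28 @ $17 = $3,671
Check: goods available $14,154 = COGS $10,483 + ending $3,671

Ending inventory = $3,671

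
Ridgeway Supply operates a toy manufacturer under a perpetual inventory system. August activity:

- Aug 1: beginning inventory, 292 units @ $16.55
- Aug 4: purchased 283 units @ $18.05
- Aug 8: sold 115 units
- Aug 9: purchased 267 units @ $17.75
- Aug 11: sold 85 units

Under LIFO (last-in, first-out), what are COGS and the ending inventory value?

Aug 8, 115 sold [LIFO — newest first]: 115 @ $18.05 = $2,075.75
Aug 11, 85 sold [LIFO — newest first]: 85 @ $17.75 = $1,508.75
Total COGS = $2,075.75 + $1,508.75 = $3,584.50
Ending inventory: 292 @ $16.55 + 168 @ $18.05 + 182 @ $17.75 = $11,095.50
Check: goods available $14,680.00 = COGS $3,584.50 + ending $11,095.50

COGS = $3,584.50; ending inventory = $11,095.50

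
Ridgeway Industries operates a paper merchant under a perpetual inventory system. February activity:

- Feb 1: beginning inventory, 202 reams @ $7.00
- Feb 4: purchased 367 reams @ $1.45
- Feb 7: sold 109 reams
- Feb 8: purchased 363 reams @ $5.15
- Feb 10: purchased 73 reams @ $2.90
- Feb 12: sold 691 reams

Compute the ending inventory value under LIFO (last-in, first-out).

Feb 7, 109 sold [LIFO — newest first]: 109 @ $1.45 = $158.05
Feb 12, 691 sold [LIFO — newest first]: 73 @ $2.90 + 363 @ $5.15 + 255 @ $1.45 = $2,450.90
Total COGS = $158.05 + $2,450.90 = $2,608.95
Ending inventory: 202 @ $7.00 + 3 @ $1.45 = $1,418.35

Ending inventory = $1,418.35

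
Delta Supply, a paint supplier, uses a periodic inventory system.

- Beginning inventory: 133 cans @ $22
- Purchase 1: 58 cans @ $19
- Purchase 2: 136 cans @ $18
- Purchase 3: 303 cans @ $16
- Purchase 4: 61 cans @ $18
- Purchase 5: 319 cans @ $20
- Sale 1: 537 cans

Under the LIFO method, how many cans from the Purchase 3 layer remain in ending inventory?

146

Sale 1 (537) [LIFO — newest first]: 319 @ $20 + 61 @ $18 + 157 @ $16 = $9,990
Ending inventory: 133 @ $22 + 58 @ $19 + 136 @ $18 + 146 @ $16 = $8,812
Check: goods available $18,802 = COGS $9,990 + ending $8,812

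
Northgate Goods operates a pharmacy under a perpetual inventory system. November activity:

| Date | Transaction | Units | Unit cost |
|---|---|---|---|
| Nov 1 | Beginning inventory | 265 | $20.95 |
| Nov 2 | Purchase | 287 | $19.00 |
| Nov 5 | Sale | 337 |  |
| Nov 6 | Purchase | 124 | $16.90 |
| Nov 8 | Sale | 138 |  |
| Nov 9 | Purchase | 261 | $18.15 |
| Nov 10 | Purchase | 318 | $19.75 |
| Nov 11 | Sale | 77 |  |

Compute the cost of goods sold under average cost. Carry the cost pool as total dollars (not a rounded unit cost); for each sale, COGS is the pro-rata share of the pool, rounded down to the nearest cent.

COGS = $10,777.58

After Nov 1: 265 on hand, pool $5,551.75 (≈ $20.9500 each)
After Nov 2: 552 on hand, pool $11,004.75 (≈ $19.9361 each)
Nov 5, sell 337: 337/552 × $11,004.75 → $6,718.47
After Nov 6: 339 on hand, pool $6,381.88 (≈ $18.8256 each)
Nov 8, sell 138: 138/339 × $6,381.88 → $2,597.93
After Nov 9: 462 on hand, pool $8,521.10 (≈ $18.4439 each)
After Nov 10: 780 on hand, pool $14,801.60 (≈ $18.9764 each)
Nov 11, sell 77: 77/780 × $14,801.60 → $1,461.18
Total COGS = $6,718.47 + $2,597.93 + $1,461.18 = $10,777.58
Ending inventory (cost pool remaining) = $13,340.42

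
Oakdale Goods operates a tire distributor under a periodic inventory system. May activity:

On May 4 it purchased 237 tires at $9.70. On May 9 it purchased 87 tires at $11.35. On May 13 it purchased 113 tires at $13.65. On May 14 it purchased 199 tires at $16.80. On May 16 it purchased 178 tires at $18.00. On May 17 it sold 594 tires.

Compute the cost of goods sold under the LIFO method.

COGS = $9,242.00

May 17, 594 sold [LIFO — newest first]: 178 @ $18.00 + 199 @ $16.80 + 113 @ $13.65 + 87 @ $11.35 + 17 @ $9.70 = $9,242.00
Ending inventory: 220 @ $9.70 = $2,134.00
Check: goods available $11,376.00 = COGS $9,242.00 + ending $2,134.00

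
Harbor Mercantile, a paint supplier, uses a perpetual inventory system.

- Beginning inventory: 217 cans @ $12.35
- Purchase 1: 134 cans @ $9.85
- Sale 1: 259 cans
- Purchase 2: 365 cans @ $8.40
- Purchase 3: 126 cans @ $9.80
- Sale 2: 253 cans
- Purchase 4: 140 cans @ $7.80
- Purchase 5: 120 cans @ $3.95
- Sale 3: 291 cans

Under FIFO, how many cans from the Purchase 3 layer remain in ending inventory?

39

Sale 1 (259) [FIFO — oldest first]: 217 @ $12.35 + 42 @ $9.85 = $3,093.65
Sale 2 (253) [FIFO — oldest first]: 92 @ $9.85 + 161 @ $8.40 = $2,258.60
Sale 3 (291) [FIFO — oldest first]: 204 @ $8.40 + 87 @ $9.80 = $2,566.20
Total COGS = $3,093.65 + $2,258.60 + $2,566.20 = $7,918.45
Ending inventory: 39 @ $9.80 + 140 @ $7.80 + 120 @ $3.95 = $1,948.20
Check: goods available $9,866.65 = COGS $7,918.45 + ending $1,948.20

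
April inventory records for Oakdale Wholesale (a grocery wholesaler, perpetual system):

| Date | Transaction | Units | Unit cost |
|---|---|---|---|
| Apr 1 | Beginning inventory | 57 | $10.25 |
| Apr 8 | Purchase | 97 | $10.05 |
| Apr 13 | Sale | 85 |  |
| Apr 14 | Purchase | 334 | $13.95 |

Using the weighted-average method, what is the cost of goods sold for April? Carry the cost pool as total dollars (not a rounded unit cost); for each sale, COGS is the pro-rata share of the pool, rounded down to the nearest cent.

COGS = $860.54

After Apr 1: 57 on hand, pool $584.25 (≈ $10.2500 each)
After Apr 8: 154 on hand, pool $1,559.10 (≈ $10.1240 each)
Apr 13, sell 85: 85/154 × $1,559.10 → $860.54
After Apr 14: 403 on hand, pool $5,357.86 (≈ $13.2949 each)
Ending inventory (cost pool remaining) = $5,357.86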